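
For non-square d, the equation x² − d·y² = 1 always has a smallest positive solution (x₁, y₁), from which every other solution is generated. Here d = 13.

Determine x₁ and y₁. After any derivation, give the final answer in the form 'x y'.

√13 → a₀=3, period (1,1,1,1,6); ℓ=5 odd so k=9
step 0: (3, 1)  from 3·(1,0) + (0,1)
…
step 2: (7, 2)  from 1·(4,1) + (3,1)
step 3: (11, 3)  from 1·(7,2) + (4,1)
step 4: (18, 5)  from 1·(11,3) + (7,2)
step 5: (119, 33)  from 6·(18,5) + (11,3)
…
step 8: (393, 109)  from 1·(256,71) + (137,38)
step 9: (649, 180)  from 1·(393,109) + (256,71)
→ (649, 180).  Check: 649²=421201, 13·180²=421200, difference 1.

649 180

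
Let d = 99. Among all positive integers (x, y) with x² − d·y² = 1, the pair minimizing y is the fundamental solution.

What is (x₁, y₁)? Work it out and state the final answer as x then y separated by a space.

10 1

[9; 1,18] for √99; ℓ=2 ⇒ convergent index 1
step 0: (9, 1)  from 9·(1,0) + (0,1)
step 1: (10, 1)  from 1·(9,1) + (1,0)
fundamental: x₁=10, y₁=1  (since 100 − 99·1 = 1)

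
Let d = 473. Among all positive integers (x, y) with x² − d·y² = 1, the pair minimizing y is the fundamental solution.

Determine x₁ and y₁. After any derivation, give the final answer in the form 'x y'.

√473 → a₀=21, period (1,2,1,42); ℓ=4 even so k=3
a_0=21:  p_0=21·1+0=21,  q_0=21·0+1=1
a_1=1:  p_1=1·21+1=22,  q_1=1·1+0=1
a_2=2:  p_2=2·22+21=65,  q_2=2·1+1=3
a_3=1:  p_3=1·65+22=87,  q_3=1·3+1=4
(x₁, y₁) = (87, 4);  87² − 473·4² = 1 ✓

87 4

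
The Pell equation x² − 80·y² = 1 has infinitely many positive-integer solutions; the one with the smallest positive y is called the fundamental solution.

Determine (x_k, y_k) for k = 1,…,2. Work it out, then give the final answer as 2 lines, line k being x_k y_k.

9 1
161 18

√80 → a₀=8, period (1,16); ℓ=2 even so k=1
step 0: (8, 1)  from 8·(1,0) + (0,1)
step 1: (9, 1)  from 1·(8,1) + (1,0)
→ (9, 1).  Check: 9²=81, 80·1²=80, difference 1.
(9+1√80)^2 = 161 + 18√80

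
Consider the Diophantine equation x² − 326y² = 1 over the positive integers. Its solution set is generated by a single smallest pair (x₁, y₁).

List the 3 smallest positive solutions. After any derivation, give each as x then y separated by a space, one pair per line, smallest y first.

d=326: √d = [18; 18,36] (ℓ=2, even), read p_1/q_1
i=0: a=18 ⇒ p=18, q=1
i=1: a=18 ⇒ p=325, q=18
fundamental: x₁=325, y₁=18  (since 105625 − 326·324 = 1)
(x_2, y_2) = (325·325 + 326·18·18, 325·18 + 18·325) = (211249, 11700)
(x_3, y_3) = (325·211249 + 326·18·11700, 325·11700 + 18·211249) = (137311525, 7604982)

325 18
211249 11700
137311525 7604982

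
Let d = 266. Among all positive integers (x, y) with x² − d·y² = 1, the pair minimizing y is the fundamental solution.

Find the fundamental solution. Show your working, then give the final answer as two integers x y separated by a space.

√266 → a₀=16, period (3,4,3,32); ℓ=4 even so k=3
step 0: (16, 1)  from 16·(1,0) + (0,1)
…
step 2: (212, 13)  from 4·(49,3) + (16,1)
step 3: (685, 42)  from 3·(212,13) + (49,3)
(x₁, y₁) = (685, 42);  685² − 266·42² = 1 ✓

685 42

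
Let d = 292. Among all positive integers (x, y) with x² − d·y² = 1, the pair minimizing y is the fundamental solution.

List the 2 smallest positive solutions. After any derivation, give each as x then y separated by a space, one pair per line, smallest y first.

√292 → a₀=17, period (11,2,1,3,8,3,1,2,11,34); ℓ=10 even so k=9
k=0  a_k=17  p_k/q_k = 17/1
…
k=3  a_k=1  p_k/q_k = 581/34
…
k=5  a_k=8  p_k/q_k = 17669/1034
…
k=8  a_k=2  p_k/q_k = 200767/11749
k=9  a_k=11  p_k/q_k = 2281249/133500
→ (2281249, 133500).  Check: 2281249²=5204097000001, 292·133500²=5204097000000, difference 1.
k=2:  x_2 = 2281249·2281249+292·133500·133500 = 10408194000001,  y_2 = 2281249·133500+133500·2281249 = 609093483000

2281249 133500
10408194000001 609093483000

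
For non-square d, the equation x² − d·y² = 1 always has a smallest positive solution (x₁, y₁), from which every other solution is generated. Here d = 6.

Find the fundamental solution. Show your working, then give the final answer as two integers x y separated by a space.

d=6: √d = [2; 2,4] (ℓ=2, even), read p_1/q_1
a_0=2:  p_0=2·1+0=2,  q_0=2·0+1=1
a_1=2:  p_1=2·2+1=5,  q_1=2·1+0=2
→ (5, 2).  Check: 5²=25, 6·2²=24, difference 1.

5 2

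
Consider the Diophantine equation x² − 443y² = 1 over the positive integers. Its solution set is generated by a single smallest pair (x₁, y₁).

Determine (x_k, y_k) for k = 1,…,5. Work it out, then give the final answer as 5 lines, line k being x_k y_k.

[21; 21,42] for √443; ℓ=2 ⇒ convergent index 1
step 0: (21, 1)  from 21·(1,0) + (0,1)
step 1: (442, 21)  from 21·(21,1) + (1,0)
(x₁, y₁) = (442, 21);  442² − 443·21² = 1 ✓
(442+21√443)^2 = 390727 + 18564√443
(442+21√443)^3 = 345402226 + 16410555√443
(442+21√443)^4 = 305335177057 + 14506912056√443
(442+21√443)^5 = 269915951116162 + 12824093846949√443

442 21
390727 18564
345402226 16410555
305335177057 14506912056
269915951116162 12824093846949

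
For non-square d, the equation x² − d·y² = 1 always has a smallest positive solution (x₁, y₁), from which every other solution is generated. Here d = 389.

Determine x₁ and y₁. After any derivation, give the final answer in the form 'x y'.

3287049 166660

[19; 1,2,1,1,1,1,2,1,38] for √389; ℓ=9 ⇒ convergent index 17
step 0: (19, 1)  from 19·(1,0) + (0,1)
step 1: (20, 1)  from 1·(19,1) + (1,0)
…
step 5: (217, 11)  from 1·(138,7) + (79,4)
…
step 9: (49643, 2517)  from 38·(1282,65) + (927,47)
…
step 14: (556329, 28207)  from 1·(353911,17944) + (202418,10263)
…
step 16: (2376809, 120509)  from 2·(910240,46151) + (556329,28207)
step 17: (3287049, 166660)  from 1·(2376809,120509) + (910240,46151)
(x₁, y₁) = (3287049, 166660);  3287049² − 389·166660² = 1 ✓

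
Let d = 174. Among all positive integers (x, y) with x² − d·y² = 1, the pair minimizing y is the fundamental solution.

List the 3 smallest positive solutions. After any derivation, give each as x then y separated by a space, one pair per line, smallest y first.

1451 110
4210801 319220
12219743051 926376330

[13; 5,4,5,26] for √174; ℓ=4 ⇒ convergent index 3
k=0  a_k=13  p_k/q_k = 13/1
…
k=2  a_k=4  p_k/q_k = 277/21
k=3  a_k=5  p_k/q_k = 1451/110
fundamental: x₁=1451, y₁=110  (since 2105401 − 174·12100 = 1)
k=2:  x_2 = 1451·1451+174·110·110 = 4210801,  y_2 = 1451·110+110·1451 = 319220
k=3:  x_3 = 1451·4210801+174·110·319220 = 12219743051,  y_3 = 1451·319220+110·4210801 = 926376330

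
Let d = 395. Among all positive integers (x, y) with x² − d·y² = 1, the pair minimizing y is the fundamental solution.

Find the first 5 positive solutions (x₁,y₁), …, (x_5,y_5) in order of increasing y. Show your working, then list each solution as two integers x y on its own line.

√395 = [19; 1,6,1,38, …], period ℓ=4 (even) → k=3
a_0=19:  p_0=19·1+0=19,  q_0=19·0+1=1
a_1=1:  p_1=1·19+1=20,  q_1=1·1+0=1
a_2=6:  p_2=6·20+19=139,  q_2=6·1+1=7
a_3=1:  p_3=1·139+20=159,  q_3=1·7+1=8
fundamental: x₁=159, y₁=8  (since 25281 − 395·64 = 1)
(x_2, y_2) = (159·159 + 395·8·8, 159·8 + 8·159) = (50561, 2544)
(x_3, y_3) = (159·50561 + 395·8·2544, 159·2544 + 8·50561) = (16078239, 808984)
(x_4, y_4) = (159·16078239 + 395·8·808984, 159·808984 + 8·16078239) = (5112829441, 257254368)
(x_5, y_5) = (159·5112829441 + 395·8·257254368, 159·257254368 + 8·5112829441) = (1625863683999, 81806080040)

159 8
50561 2544
16078239 808984
5112829441 257254368
1625863683999 81806080040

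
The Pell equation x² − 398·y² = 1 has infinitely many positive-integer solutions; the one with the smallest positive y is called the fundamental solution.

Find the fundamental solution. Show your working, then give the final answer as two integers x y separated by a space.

399 20

d=398: √d = [19; 1,18,1,38] (ℓ=4, even), read p_3/q_3
a_0=19:  p_0=19·1+0=19,  q_0=19·0+1=1
…
a_2=18:  p_2=18·20+19=379,  q_2=18·1+1=19
a_3=1:  p_3=1·379+20=399,  q_3=1·19+1=20
→ (399, 20).  Check: 399²=159201, 398·20²=159200, difference 1.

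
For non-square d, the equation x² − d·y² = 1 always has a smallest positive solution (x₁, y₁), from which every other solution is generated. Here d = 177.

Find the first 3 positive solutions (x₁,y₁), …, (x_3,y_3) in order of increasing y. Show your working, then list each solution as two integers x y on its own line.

[13; 3,3,2,8,2,3,3,26] for √177; ℓ=8 ⇒ convergent index 7
a_0=13:  p_0=13·1+0=13,  q_0=13·0+1=1
…
a_2=3:  p_2=3·40+13=133,  q_2=3·3+1=10
…
a_4=8:  p_4=8·306+133=2581,  q_4=8·23+10=194
a_5=2:  p_5=2·2581+306=5468,  q_5=2·194+23=411
a_6=3:  p_6=3·5468+2581=18985,  q_6=3·411+194=1427
a_7=3:  p_7=3·18985+5468=62423,  q_7=3·1427+411=4692
→ (62423, 4692).  Check: 62423²=3896630929, 177·4692²=3896630928, difference 1.
(x_2, y_2) = (62423·62423 + 177·4692·4692, 62423·4692 + 4692·62423) = (7793261857, 585777432)
(x_3, y_3) = (62423·7793261857 + 177·4692·585777432, 62423·585777432 + 4692·7793261857) = (972957569736599, 73131969270780)

62423 4692
7793261857 585777432
972957569736599 73131969270780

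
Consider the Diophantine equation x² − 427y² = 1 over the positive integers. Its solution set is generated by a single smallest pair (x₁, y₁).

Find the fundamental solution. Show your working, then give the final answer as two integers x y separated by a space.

[20; 1,1,1,40] for √427; ℓ=4 ⇒ convergent index 3
k=0  a_k=20  p_k/q_k = 20/1
…
k=2  a_k=1  p_k/q_k = 41/2
k=3  a_k=1  p_k/q_k = 62/3
(x₁, y₁) = (62, 3);  62² − 427·3² = 1 ✓

62 3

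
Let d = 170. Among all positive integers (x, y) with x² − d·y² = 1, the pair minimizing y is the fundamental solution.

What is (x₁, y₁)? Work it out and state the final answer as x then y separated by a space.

[13; 26] for √170; ℓ=1 ⇒ convergent index 1
k=0  a_k=13  p_k/q_k = 13/1
k=1  a_k=26  p_k/q_k = 339/26
(x₁, y₁) = (339, 26);  339² − 170·26² = 1 ✓

339 26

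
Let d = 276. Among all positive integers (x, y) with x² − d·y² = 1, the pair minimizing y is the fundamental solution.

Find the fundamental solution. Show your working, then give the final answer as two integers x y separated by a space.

7775 468

√276 = [16; 1,1,1,1,2,2,2,1,1,1,1,32, …], period ℓ=12 (even) → k=11
i=0: a=16 ⇒ p=16, q=1
…
i=2: a=1 ⇒ p=33, q=2
…
i=5: a=2 ⇒ p=216, q=13
i=6: a=2 ⇒ p=515, q=31
…
i=8: a=1 ⇒ p=1761, q=106
i=9: a=1 ⇒ p=3007, q=181
i=10: a=1 ⇒ p=4768, q=287
i=11: a=1 ⇒ p=7775, q=468
→ (7775, 468).  Check: 7775²=60450625, 276·468²=60450624, difference 1.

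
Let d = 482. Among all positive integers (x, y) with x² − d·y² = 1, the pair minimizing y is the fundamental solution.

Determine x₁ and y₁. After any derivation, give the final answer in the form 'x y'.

[21; 1,20,1,42] for √482; ℓ=4 ⇒ convergent index 3
a_0=21:  p_0=21·1+0=21,  q_0=21·0+1=1
a_1=1:  p_1=1·21+1=22,  q_1=1·1+0=1
a_2=20:  p_2=20·22+21=461,  q_2=20·1+1=21
a_3=1:  p_3=1·461+22=483,  q_3=1·21+1=22
fundamental: x₁=483, y₁=22  (since 233289 − 482·484 = 1)

483 22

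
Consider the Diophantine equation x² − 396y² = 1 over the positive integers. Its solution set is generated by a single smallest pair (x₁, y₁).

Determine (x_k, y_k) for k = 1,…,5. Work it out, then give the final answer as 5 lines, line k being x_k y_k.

√396 = [19; 1,8,1,38, …], period ℓ=4 (even) → k=3
i=0: a=19 ⇒ p=19, q=1
i=1: a=1 ⇒ p=20, q=1
i=2: a=8 ⇒ p=179, q=9
i=3: a=1 ⇒ p=199, q=10
fundamental: x₁=199, y₁=10  (since 39601 − 396·100 = 1)
n=2: (199,10)∘(199,10) = (199·199+396·10·10, 199·10+10·199) = (79201,3980)
n=3: (79201,3980)∘(199,10) = (199·79201+396·10·3980, 199·3980+10·79201) = (31521799,1584030)
n=4: (31521799,1584030)∘(199,10) = (199·31521799+396·10·1584030, 199·1584030+10·31521799) = (12545596801,630439960)
n=5: (12545596801,630439960)∘(199,10) = (199·12545596801+396·10·630439960, 199·630439960+10·12545596801) = (4993116004999,250913520050)

199 10
79201 3980
31521799 1584030
12545596801 630439960
4993116004999 250913520050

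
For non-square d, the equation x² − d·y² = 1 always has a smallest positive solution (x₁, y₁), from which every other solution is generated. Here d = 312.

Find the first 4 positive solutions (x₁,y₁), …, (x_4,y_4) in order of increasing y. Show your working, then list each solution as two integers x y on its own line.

d=312: √d = [17; 1,1,1,34] (ℓ=4, even), read p_3/q_3
i=0: a=17 ⇒ p=17, q=1
i=1: a=1 ⇒ p=18, q=1
i=2: a=1 ⇒ p=35, q=2
i=3: a=1 ⇒ p=53, q=3
→ (53, 3).  Check: 53²=2809, 312·3²=2808, difference 1.
(53+3√312)^2 = 5617 + 318√312
(53+3√312)^3 = 595349 + 33705√312
(53+3√312)^4 = 63101377 + 3572412√312

53 3
5617 318
595349 33705
63101377 3572412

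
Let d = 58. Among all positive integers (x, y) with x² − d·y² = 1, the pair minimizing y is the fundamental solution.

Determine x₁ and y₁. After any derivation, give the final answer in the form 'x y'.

19603 2574

[7; 1,1,1,1,1,1,14] for √58; ℓ=7 ⇒ convergent index 13
step 0: (7, 1)  from 7·(1,0) + (0,1)
step 1: (8, 1)  from 1·(7,1) + (1,0)
step 2: (15, 2)  from 1·(8,1) + (7,1)
step 3: (23, 3)  from 1·(15,2) + (8,1)
step 4: (38, 5)  from 1·(23,3) + (15,2)
step 5: (61, 8)  from 1·(38,5) + (23,3)
…
step 7: (1447, 190)  from 14·(99,13) + (61,8)
…
step 12: (12071, 1585)  from 1·(7532,989) + (4539,596)
step 13: (19603, 2574)  from 1·(12071,1585) + (7532,989)
fundamental: x₁=19603, y₁=2574  (since 384277609 − 58·6625476 = 1)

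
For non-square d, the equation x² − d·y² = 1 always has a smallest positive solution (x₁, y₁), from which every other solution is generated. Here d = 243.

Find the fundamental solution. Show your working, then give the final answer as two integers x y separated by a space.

√243 → a₀=15, period (1,1,2,3,15,3,2,1,1,30); ℓ=10 even so k=9
a_0=15:  p_0=15·1+0=15,  q_0=15·0+1=1
a_1=1:  p_1=1·15+1=16,  q_1=1·1+0=1
a_2=1:  p_2=1·16+15=31,  q_2=1·1+1=2
a_3=2:  p_3=2·31+16=78,  q_3=2·2+1=5
a_4=3:  p_4=3·78+31=265,  q_4=3·5+2=17
a_5=15:  p_5=15·265+78=4053,  q_5=15·17+5=260
…
a_7=2:  p_7=2·12424+4053=28901,  q_7=2·797+260=1854
a_8=1:  p_8=1·28901+12424=41325,  q_8=1·1854+797=2651
a_9=1:  p_9=1·41325+28901=70226,  q_9=1·2651+1854=4505
fundamental: x₁=70226, y₁=4505  (since 4931691076 − 243·20295025 = 1)

70226 4505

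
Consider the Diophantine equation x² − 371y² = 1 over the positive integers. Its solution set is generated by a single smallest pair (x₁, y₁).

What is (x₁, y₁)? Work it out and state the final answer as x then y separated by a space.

√371 → a₀=19, period (3,1,4,1,3,38); ℓ=6 even so k=5
a_0=19:  p_0=19·1+0=19,  q_0=19·0+1=1
a_1=3:  p_1=3·19+1=58,  q_1=3·1+0=3
…
a_3=4:  p_3=4·77+58=366,  q_3=4·4+3=19
a_4=1:  p_4=1·366+77=443,  q_4=1·19+4=23
a_5=3:  p_5=3·443+366=1695,  q_5=3·23+19=88
(x₁, y₁) = (1695, 88);  1695² − 371·88² = 1 ✓

1695 88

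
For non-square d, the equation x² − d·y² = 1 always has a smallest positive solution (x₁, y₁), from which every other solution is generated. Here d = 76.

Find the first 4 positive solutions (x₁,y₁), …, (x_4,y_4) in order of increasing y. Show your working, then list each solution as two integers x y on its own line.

√76 → a₀=8, period (1,2,1,1,5,4,5,1,1,2,1,16); ℓ=12 even so k=11
k=0  a_k=8  p_k/q_k = 8/1
k=1  a_k=1  p_k/q_k = 9/1
…
k=4  a_k=1  p_k/q_k = 61/7
…
k=9  a_k=1  p_k/q_k = 16311/1871
k=10  a_k=2  p_k/q_k = 41488/4759
k=11  a_k=1  p_k/q_k = 57799/6630
(x₁, y₁) = (57799, 6630);  57799² − 76·6630² = 1 ✓
(x_2, y_2) = (57799·57799 + 76·6630·6630, 57799·6630 + 6630·57799) = (6681448801, 766414740)
(x_3, y_3) = (57799·6681448801 + 76·6630·766414740, 57799·766414740 + 6630·6681448801) = (772362118440199, 88596011107890)
(x_4, y_4) = (57799·772362118440199 + 76·6630·88596011107890, 57799·88596011107890 + 6630·772362118440199) = (89283516160768675201, 10241521691283453480)

57799 6630
6681448801 766414740
772362118440199 88596011107890
89283516160768675201 10241521691283453480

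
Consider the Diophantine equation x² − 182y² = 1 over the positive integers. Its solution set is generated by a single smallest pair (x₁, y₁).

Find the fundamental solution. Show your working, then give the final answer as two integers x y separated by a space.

d=182: √d = [13; 2,26] (ℓ=2, even), read p_1/q_1
step 0: (13, 1)  from 13·(1,0) + (0,1)
step 1: (27, 2)  from 2·(13,1) + (1,0)
fundamental: x₁=27, y₁=2  (since 729 − 182·4 = 1)

27 2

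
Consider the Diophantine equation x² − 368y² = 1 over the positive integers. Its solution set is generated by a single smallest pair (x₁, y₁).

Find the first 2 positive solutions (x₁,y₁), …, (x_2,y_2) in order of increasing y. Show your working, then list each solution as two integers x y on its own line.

√368 = [19; 5,2,5,38, …], period ℓ=4 (even) → k=3
a_0=19:  p_0=19·1+0=19,  q_0=19·0+1=1
…
a_2=2:  p_2=2·96+19=211,  q_2=2·5+1=11
a_3=5:  p_3=5·211+96=1151,  q_3=5·11+5=60
(x₁, y₁) = (1151, 60);  1151² − 368·60² = 1 ✓
(1151+60√368)^2 = 2649601 + 138120√368

1151 60
2649601 138120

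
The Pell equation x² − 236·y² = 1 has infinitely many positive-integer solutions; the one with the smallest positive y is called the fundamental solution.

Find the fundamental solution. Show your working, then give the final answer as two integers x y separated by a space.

d=236: √d = [15; 2,1,3,5,1,6,1,5,3,1,2,30] (ℓ=12, even), read p_11/q_11
i=0: a=15 ⇒ p=15, q=1
i=1: a=2 ⇒ p=31, q=2
…
i=6: a=6 ⇒ p=7251, q=472
…
i=8: a=5 ⇒ p=48806, q=3177
…
i=10: a=1 ⇒ p=203535, q=13249
i=11: a=2 ⇒ p=561799, q=36570
→ (561799, 36570).  Check: 561799²=315618116401, 236·36570²=315618116400, difference 1.

561799 36570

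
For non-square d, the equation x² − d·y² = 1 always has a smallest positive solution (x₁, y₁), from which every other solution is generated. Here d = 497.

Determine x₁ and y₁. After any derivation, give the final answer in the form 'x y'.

√497 → a₀=22, period (3,2,2,5,6,5,2,2,3,44); ℓ=10 even so k=9
i=0: a=22 ⇒ p=22, q=1
…
i=5: a=6 ⇒ p=12685, q=569
i=6: a=5 ⇒ p=65476, q=2937
i=7: a=2 ⇒ p=143637, q=6443
i=8: a=2 ⇒ p=352750, q=15823
i=9: a=3 ⇒ p=1201887, q=53912
→ (1201887, 53912).  Check: 1201887²=1444532360769, 497·53912²=1444532360768, difference 1.

1201887 53912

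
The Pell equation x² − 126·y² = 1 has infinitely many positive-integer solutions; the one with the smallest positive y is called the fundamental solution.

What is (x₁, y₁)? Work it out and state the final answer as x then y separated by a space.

449 40

[11; 4,2,4,22] for √126; ℓ=4 ⇒ convergent index 3
i=0: a=11 ⇒ p=11, q=1
i=1: a=4 ⇒ p=45, q=4
i=2: a=2 ⇒ p=101, q=9
i=3: a=4 ⇒ p=449, q=40
→ (449, 40).  Check: 449²=201601, 126·40²=201600, difference 1.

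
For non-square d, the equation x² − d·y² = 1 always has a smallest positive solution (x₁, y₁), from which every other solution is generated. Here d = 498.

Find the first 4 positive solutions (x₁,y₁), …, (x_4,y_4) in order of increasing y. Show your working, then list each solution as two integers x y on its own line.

[22; 3,6,22,6,3,44] for √498; ℓ=6 ⇒ convergent index 5
i=0: a=22 ⇒ p=22, q=1
i=1: a=3 ⇒ p=67, q=3
i=2: a=6 ⇒ p=424, q=19
i=3: a=22 ⇒ p=9395, q=421
i=4: a=6 ⇒ p=56794, q=2545
i=5: a=3 ⇒ p=179777, q=8056
→ (179777, 8056).  Check: 179777²=32319769729, 498·8056²=32319769728, difference 1.
k=2:  x_2 = 179777·179777+498·8056·8056 = 64639539457,  y_2 = 179777·8056+8056·179777 = 2896567024
k=3:  x_3 = 179777·64639539457+498·8056·2896567024 = 23241404969742401,  y_3 = 179777·2896567024+8056·64639539457 = 1041472259739240
k=4:  x_4 = 179777·23241404969742401+498·8056·1041472259739240 = 8356540122426119709697,  y_4 = 179777·1041472259739240+8056·23241404969742401 = 374465516875386131936

179777 8056
64639539457 2896567024
23241404969742401 1041472259739240
8356540122426119709697 374465516875386131936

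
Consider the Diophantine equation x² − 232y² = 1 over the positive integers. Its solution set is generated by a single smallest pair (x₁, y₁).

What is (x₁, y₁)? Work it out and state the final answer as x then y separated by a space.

19603 1287

[15; 4,3,7,3,4,30] for √232; ℓ=6 ⇒ convergent index 5
k=0  a_k=15  p_k/q_k = 15/1
…
k=3  a_k=7  p_k/q_k = 1447/95
k=4  a_k=3  p_k/q_k = 4539/298
k=5  a_k=4  p_k/q_k = 19603/1287
fundamental: x₁=19603, y₁=1287  (since 384277609 − 232·1656369 = 1)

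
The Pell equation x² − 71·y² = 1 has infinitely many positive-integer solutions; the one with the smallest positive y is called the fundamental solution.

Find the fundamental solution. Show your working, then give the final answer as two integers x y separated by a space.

3480 413

√71 → a₀=8, period (2,2,1,7,1,2,2,16); ℓ=8 even so k=7
i=0: a=8 ⇒ p=8, q=1
…
i=2: a=2 ⇒ p=42, q=5
…
i=6: a=2 ⇒ p=1483, q=176
i=7: a=2 ⇒ p=3480, q=413
(x₁, y₁) = (3480, 413);  3480² − 71·413² = 1 ✓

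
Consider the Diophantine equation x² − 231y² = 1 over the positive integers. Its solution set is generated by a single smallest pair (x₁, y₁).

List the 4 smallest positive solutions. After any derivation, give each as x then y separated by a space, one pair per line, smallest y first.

76 5
11551 760
1755676 115515
266851201 17557520

[15; 5,30] for √231; ℓ=2 ⇒ convergent index 1
step 0: (15, 1)  from 15·(1,0) + (0,1)
step 1: (76, 5)  from 5·(15,1) + (1,0)
→ (76, 5).  Check: 76²=5776, 231·5²=5775, difference 1.
n=2: (76,5)∘(76,5) = (76·76+231·5·5, 76·5+5·76) = (11551,760)
n=3: (11551,760)∘(76,5) = (76·11551+231·5·760, 76·760+5·11551) = (1755676,115515)
n=4: (1755676,115515)∘(76,5) = (76·1755676+231·5·115515, 76·115515+5·1755676) = (266851201,17557520)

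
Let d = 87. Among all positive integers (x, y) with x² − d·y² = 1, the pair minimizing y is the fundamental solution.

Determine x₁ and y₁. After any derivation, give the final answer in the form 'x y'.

28 3

d=87: √d = [9; 3,18] (ℓ=2, even), read p_1/q_1
a_0=9:  p_0=9·1+0=9,  q_0=9·0+1=1
a_1=3:  p_1=3·9+1=28,  q_1=3·1+0=3
(x₁, y₁) = (28, 3);  28² − 87·3² = 1 ✓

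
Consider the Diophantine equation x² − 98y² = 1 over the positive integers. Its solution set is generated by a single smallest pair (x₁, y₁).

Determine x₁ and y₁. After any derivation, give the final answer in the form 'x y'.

99 10

√98 → a₀=9, period (1,8,1,18); ℓ=4 even so k=3
a_0=9:  p_0=9·1+0=9,  q_0=9·0+1=1
…
a_2=8:  p_2=8·10+9=89,  q_2=8·1+1=9
a_3=1:  p_3=1·89+10=99,  q_3=1·9+1=10
fundamental: x₁=99, y₁=10  (since 9801 − 98·100 = 1)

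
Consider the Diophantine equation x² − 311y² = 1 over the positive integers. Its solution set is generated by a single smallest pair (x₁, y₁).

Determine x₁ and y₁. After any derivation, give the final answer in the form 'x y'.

d=311: √d = [17; 1,1,1,2,1,…,1,1,34] (ℓ=16, even), read p_15/q_15
a_0=17:  p_0=17·1+0=17,  q_0=17·0+1=1
…
a_2=1:  p_2=1·18+17=35,  q_2=1·1+1=2
a_3=1:  p_3=1·35+18=53,  q_3=1·2+1=3
a_4=2:  p_4=2·53+35=141,  q_4=2·3+2=8
a_5=1:  p_5=1·141+53=194,  q_5=1·8+3=11
a_6=6:  p_6=6·194+141=1305,  q_6=6·11+8=74
a_7=3:  p_7=3·1305+194=4109,  q_7=3·74+11=233
…
a_11=1:  p_11=1·1376656+217583=1594239,  q_11=1·78063+12338=90401
a_12=2:  p_12=2·1594239+1376656=4565134,  q_12=2·90401+78063=258865
…
a_14=1:  p_14=1·6159373+4565134=10724507,  q_14=1·349266+258865=608131
a_15=1:  p_15=1·10724507+6159373=16883880,  q_15=1·608131+349266=957397
fundamental: x₁=16883880, y₁=957397  (since 285065403854400 − 311·916609015609 = 1)

16883880 957397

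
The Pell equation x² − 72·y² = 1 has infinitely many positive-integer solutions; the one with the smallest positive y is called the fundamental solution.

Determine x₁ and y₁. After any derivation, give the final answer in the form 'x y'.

17 2

√72 → a₀=8, period (2,16); ℓ=2 even so k=1
k=0  a_k=8  p_k/q_k = 8/1
k=1  a_k=2  p_k/q_k = 17/2
→ (17, 2).  Check: 17²=289, 72·2²=288, difference 1.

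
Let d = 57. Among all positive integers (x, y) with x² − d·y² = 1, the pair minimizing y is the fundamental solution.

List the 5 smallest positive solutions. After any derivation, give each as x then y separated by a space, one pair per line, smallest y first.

d=57: √d = [7; 1,1,4,1,1,14] (ℓ=6, even), read p_5/q_5
step 0: (7, 1)  from 7·(1,0) + (0,1)
step 1: (8, 1)  from 1·(7,1) + (1,0)
step 2: (15, 2)  from 1·(8,1) + (7,1)
step 3: (68, 9)  from 4·(15,2) + (8,1)
step 4: (83, 11)  from 1·(68,9) + (15,2)
step 5: (151, 20)  from 1·(83,11) + (68,9)
(x₁, y₁) = (151, 20);  151² − 57·20² = 1 ✓
k=2:  x_2 = 151·151+57·20·20 = 45601,  y_2 = 151·20+20·151 = 6040
k=3:  x_3 = 151·45601+57·20·6040 = 13771351,  y_3 = 151·6040+20·45601 = 1824060
k=4:  x_4 = 151·13771351+57·20·1824060 = 4158902401,  y_4 = 151·1824060+20·13771351 = 550860080
k=5:  x_5 = 151·4158902401+57·20·550860080 = 1255974753751,  y_5 = 151·550860080+20·4158902401 = 166357920100

151 20
45601 6040
13771351 1824060
4158902401 550860080
1255974753751 166357920100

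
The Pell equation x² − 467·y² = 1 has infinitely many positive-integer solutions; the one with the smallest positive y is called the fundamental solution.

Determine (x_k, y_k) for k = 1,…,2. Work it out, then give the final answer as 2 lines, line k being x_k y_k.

1625626 75225
5285319783751 244575431700

√467 → a₀=21, period (1,1,1,1,3,…,1,1,42); ℓ=14 even so k=13
step 0: (21, 1)  from 21·(1,0) + (0,1)
…
step 2: (43, 2)  from 1·(22,1) + (21,1)
…
step 5: (389, 18)  from 3·(108,5) + (65,3)
…
step 9: (275465, 12747)  from 3·(82767,3830) + (27164,1257)
step 10: (358232, 16577)  from 1·(275465,12747) + (82767,3830)
…
step 12: (991929, 45901)  from 1·(633697,29324) + (358232,16577)
step 13: (1625626, 75225)  from 1·(991929,45901) + (633697,29324)
(x₁, y₁) = (1625626, 75225);  1625626² − 467·75225² = 1 ✓
(x_2, y_2) = (1625626·1625626 + 467·75225·75225, 1625626·75225 + 75225·1625626) = (5285319783751, 244575431700)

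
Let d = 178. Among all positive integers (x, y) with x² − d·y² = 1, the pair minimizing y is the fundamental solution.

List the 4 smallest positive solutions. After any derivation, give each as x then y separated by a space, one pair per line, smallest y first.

1601 120
5126401 384240
16414734401 1230336360
52559974425601 3939536640480

d=178: √d = [13; 2,1,12,1,2,26] (ℓ=6, even), read p_5/q_5
i=0: a=13 ⇒ p=13, q=1
…
i=2: a=1 ⇒ p=40, q=3
i=3: a=12 ⇒ p=507, q=38
i=4: a=1 ⇒ p=547, q=41
i=5: a=2 ⇒ p=1601, q=120
→ (1601, 120).  Check: 1601²=2563201, 178·120²=2563200, difference 1.
(x_2, y_2) = (1601·1601 + 178·120·120, 1601·120 + 120·1601) = (5126401, 384240)
(x_3, y_3) = (1601·5126401 + 178·120·384240, 1601·384240 + 120·5126401) = (16414734401, 1230336360)
(x_4, y_4) = (1601·16414734401 + 178·120·1230336360, 1601·1230336360 + 120·16414734401) = (52559974425601, 3939536640480)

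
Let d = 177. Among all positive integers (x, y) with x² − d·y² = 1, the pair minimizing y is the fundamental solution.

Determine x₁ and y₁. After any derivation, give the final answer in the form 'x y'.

62423 4692

√177 → a₀=13, period (3,3,2,8,2,3,3,26); ℓ=8 even so k=7
a_0=13:  p_0=13·1+0=13,  q_0=13·0+1=1
a_1=3:  p_1=3·13+1=40,  q_1=3·1+0=3
…
a_3=2:  p_3=2·133+40=306,  q_3=2·10+3=23
…
a_6=3:  p_6=3·5468+2581=18985,  q_6=3·411+194=1427
a_7=3:  p_7=3·18985+5468=62423,  q_7=3·1427+411=4692
(x₁, y₁) = (62423, 4692);  62423² − 177·4692² = 1 ✓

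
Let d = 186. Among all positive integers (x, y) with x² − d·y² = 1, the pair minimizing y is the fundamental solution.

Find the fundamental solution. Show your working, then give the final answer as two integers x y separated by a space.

√186 = [13; 1,1,1,3,4,3,1,1,1,26, …], period ℓ=10 (even) → k=9
k=0  a_k=13  p_k/q_k = 13/1
k=1  a_k=1  p_k/q_k = 14/1
…
k=3  a_k=1  p_k/q_k = 41/3
k=4  a_k=3  p_k/q_k = 150/11
k=5  a_k=4  p_k/q_k = 641/47
k=6  a_k=3  p_k/q_k = 2073/152
k=7  a_k=1  p_k/q_k = 2714/199
k=8  a_k=1  p_k/q_k = 4787/351
k=9  a_k=1  p_k/q_k = 7501/550
→ (7501, 550).  Check: 7501²=56265001, 186·550²=56265000, difference 1.

7501 550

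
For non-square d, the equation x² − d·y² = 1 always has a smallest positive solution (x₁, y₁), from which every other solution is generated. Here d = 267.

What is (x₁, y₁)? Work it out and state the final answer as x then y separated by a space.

√267 → a₀=16, period (2,1,15,1,2,32); ℓ=6 even so k=5
step 0: (16, 1)  from 16·(1,0) + (0,1)
…
step 2: (49, 3)  from 1·(33,2) + (16,1)
step 3: (768, 47)  from 15·(49,3) + (33,2)
step 4: (817, 50)  from 1·(768,47) + (49,3)
step 5: (2402, 147)  from 2·(817,50) + (768,47)
fundamental: x₁=2402, y₁=147  (since 5769604 − 267·21609 = 1)

2402 147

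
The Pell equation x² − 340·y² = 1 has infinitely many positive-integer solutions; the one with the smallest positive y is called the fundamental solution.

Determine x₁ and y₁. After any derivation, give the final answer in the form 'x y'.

285769 15498

√340 → a₀=18, period (2,3,1,1,1,…,3,2,36); ℓ=14 even so k=13
a_0=18:  p_0=18·1+0=18,  q_0=18·0+1=1
…
a_2=3:  p_2=3·37+18=129,  q_2=3·2+1=7
a_3=1:  p_3=1·129+37=166,  q_3=1·7+2=9
…
a_6=1:  p_6=1·461+295=756,  q_6=1·25+16=41
…
a_12=3:  p_12=3·34813+21039=125478,  q_12=3·1888+1141=6805
a_13=2:  p_13=2·125478+34813=285769,  q_13=2·6805+1888=15498
(x₁, y₁) = (285769, 15498);  285769² − 340·15498² = 1 ✓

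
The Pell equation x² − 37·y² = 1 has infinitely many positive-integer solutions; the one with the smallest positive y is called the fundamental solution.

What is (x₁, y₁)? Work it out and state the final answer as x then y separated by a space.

73 12

√37 = [6; 12, …], period ℓ=1 (odd) → k=1
a_0=6:  p_0=6·1+0=6,  q_0=6·0+1=1
a_1=12:  p_1=12·6+1=73,  q_1=12·1+0=12
(x₁, y₁) = (73, 12);  73² − 37·12² = 1 ✓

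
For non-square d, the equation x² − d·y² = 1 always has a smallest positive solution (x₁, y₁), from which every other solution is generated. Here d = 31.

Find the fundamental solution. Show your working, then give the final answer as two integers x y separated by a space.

[5; 1,1,3,5,3,1,1,10] for √31; ℓ=8 ⇒ convergent index 7
i=0: a=5 ⇒ p=5, q=1
…
i=2: a=1 ⇒ p=11, q=2
…
i=4: a=5 ⇒ p=206, q=37
i=5: a=3 ⇒ p=657, q=118
i=6: a=1 ⇒ p=863, q=155
i=7: a=1 ⇒ p=1520, q=273
fundamental: x₁=1520, y₁=273  (since 2310400 − 31·74529 = 1)

1520 273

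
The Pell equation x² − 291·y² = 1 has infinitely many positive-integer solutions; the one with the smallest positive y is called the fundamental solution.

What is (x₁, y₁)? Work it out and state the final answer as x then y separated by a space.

290 17

d=291: √d = [17; 17,34] (ℓ=2, even), read p_1/q_1
k=0  a_k=17  p_k/q_k = 17/1
k=1  a_k=17  p_k/q_k = 290/17
(x₁, y₁) = (290, 17);  290² − 291·17² = 1 ✓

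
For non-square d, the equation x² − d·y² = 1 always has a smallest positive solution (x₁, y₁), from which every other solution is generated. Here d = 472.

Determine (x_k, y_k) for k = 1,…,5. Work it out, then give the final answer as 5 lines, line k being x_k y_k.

306917 14127
188396089777 8671632918
115643925371868101 5322943120573485
70986173286526887819457 3267403467465432958572
43573726693046301732396700037 2005643340042853631571511563

√472 = [21; 1,2,1,1,1,…,2,1,42, …], period ℓ=14 (even) → k=13
i=0: a=21 ⇒ p=21, q=1
i=1: a=1 ⇒ p=22, q=1
i=2: a=2 ⇒ p=65, q=3
i=3: a=1 ⇒ p=87, q=4
…
i=5: a=1 ⇒ p=239, q=11
i=6: a=4 ⇒ p=1108, q=51
i=7: a=5 ⇒ p=5779, q=266
i=8: a=4 ⇒ p=24224, q=1115
i=9: a=1 ⇒ p=30003, q=1381
i=10: a=1 ⇒ p=54227, q=2496
…
i=12: a=2 ⇒ p=222687, q=10250
i=13: a=1 ⇒ p=306917, q=14127
(x₁, y₁) = (306917, 14127);  306917² − 472·14127² = 1 ✓
(x_2, y_2) = (306917·306917 + 472·14127·14127, 306917·14127 + 14127·306917) = (188396089777, 8671632918)
(x_3, y_3) = (306917·188396089777 + 472·14127·8671632918, 306917·8671632918 + 14127·188396089777) = (115643925371868101, 5322943120573485)
(x_4, y_4) = (306917·115643925371868101 + 472·14127·5322943120573485, 306917·5322943120573485 + 14127·115643925371868101) = (70986173286526887819457, 3267403467465432958572)
(x_5, y_5) = (306917·70986173286526887819457 + 472·14127·3267403467465432958572, 306917·3267403467465432958572 + 14127·70986173286526887819457) = (43573726693046301732396700037, 2005643340042853631571511563)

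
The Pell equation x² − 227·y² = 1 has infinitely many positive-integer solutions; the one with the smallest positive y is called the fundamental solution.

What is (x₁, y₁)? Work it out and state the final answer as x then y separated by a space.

√227 → a₀=15, period (15,30); ℓ=2 even so k=1
i=0: a=15 ⇒ p=15, q=1
i=1: a=15 ⇒ p=226, q=15
→ (226, 15).  Check: 226²=51076, 227·15²=51075, difference 1.

226 15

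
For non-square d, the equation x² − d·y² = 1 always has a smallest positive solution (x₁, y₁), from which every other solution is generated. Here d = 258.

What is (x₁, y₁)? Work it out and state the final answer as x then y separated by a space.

257 16

d=258: √d = [16; 16,32] (ℓ=2, even), read p_1/q_1
i=0: a=16 ⇒ p=16, q=1
i=1: a=16 ⇒ p=257, q=16
fundamental: x₁=257, y₁=16  (since 66049 − 258·256 = 1)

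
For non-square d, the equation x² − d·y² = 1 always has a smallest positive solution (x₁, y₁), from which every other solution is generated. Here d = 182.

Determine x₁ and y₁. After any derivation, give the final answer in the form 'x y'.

27 2

d=182: √d = [13; 2,26] (ℓ=2, even), read p_1/q_1
step 0: (13, 1)  from 13·(1,0) + (0,1)
step 1: (27, 2)  from 2·(13,1) + (1,0)
fundamental: x₁=27, y₁=2  (since 729 − 182·4 = 1)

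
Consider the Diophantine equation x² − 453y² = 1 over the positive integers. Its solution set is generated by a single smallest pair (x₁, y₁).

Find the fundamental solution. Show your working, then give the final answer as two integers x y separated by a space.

1653751 77700

d=453: √d = [21; 3,1,1,10,14,10,1,1,3,42] (ℓ=10, even), read p_9/q_9
a_0=21:  p_0=21·1+0=21,  q_0=21·0+1=1
a_1=3:  p_1=3·21+1=64,  q_1=3·1+0=3
a_2=1:  p_2=1·64+21=85,  q_2=1·3+1=4
a_3=1:  p_3=1·85+64=149,  q_3=1·4+3=7
a_4=10:  p_4=10·149+85=1575,  q_4=10·7+4=74
…
a_7=1:  p_7=1·223565+22199=245764,  q_7=1·10504+1043=11547
a_8=1:  p_8=1·245764+223565=469329,  q_8=1·11547+10504=22051
a_9=3:  p_9=3·469329+245764=1653751,  q_9=3·22051+11547=77700
(x₁, y₁) = (1653751, 77700);  1653751² − 453·77700² = 1 ✓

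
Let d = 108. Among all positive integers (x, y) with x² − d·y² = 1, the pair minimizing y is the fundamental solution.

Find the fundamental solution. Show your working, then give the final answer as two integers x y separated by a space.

[10; 2,1,1,4,1,1,2,20] for √108; ℓ=8 ⇒ convergent index 7
a_0=10:  p_0=10·1+0=10,  q_0=10·0+1=1
…
a_2=1:  p_2=1·21+10=31,  q_2=1·2+1=3
…
a_6=1:  p_6=1·291+239=530,  q_6=1·28+23=51
a_7=2:  p_7=2·530+291=1351,  q_7=2·51+28=130
fundamental: x₁=1351, y₁=130  (since 1825201 − 108·16900 = 1)

1351 130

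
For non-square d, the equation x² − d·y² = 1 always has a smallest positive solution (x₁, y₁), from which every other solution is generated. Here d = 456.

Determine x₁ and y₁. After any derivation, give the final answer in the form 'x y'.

√456 → a₀=21, period (2,1,4,1,2,42); ℓ=6 even so k=5
step 0: (21, 1)  from 21·(1,0) + (0,1)
step 1: (43, 2)  from 2·(21,1) + (1,0)
step 2: (64, 3)  from 1·(43,2) + (21,1)
step 3: (299, 14)  from 4·(64,3) + (43,2)
step 4: (363, 17)  from 1·(299,14) + (64,3)
step 5: (1025, 48)  from 2·(363,17) + (299,14)
fundamental: x₁=1025, y₁=48  (since 1050625 − 456·2304 = 1)

1025 48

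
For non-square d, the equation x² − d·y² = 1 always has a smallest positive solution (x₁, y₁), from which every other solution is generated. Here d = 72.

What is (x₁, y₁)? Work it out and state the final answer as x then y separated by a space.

17 2

[8; 2,16] for √72; ℓ=2 ⇒ convergent index 1
a_0=8:  p_0=8·1+0=8,  q_0=8·0+1=1
a_1=2:  p_1=2·8+1=17,  q_1=2·1+0=2
(x₁, y₁) = (17, 2);  17² − 72·2² = 1 ✓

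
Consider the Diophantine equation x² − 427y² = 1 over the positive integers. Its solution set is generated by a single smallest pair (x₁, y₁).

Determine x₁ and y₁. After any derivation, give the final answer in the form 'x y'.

[20; 1,1,1,40] for √427; ℓ=4 ⇒ convergent index 3
step 0: (20, 1)  from 20·(1,0) + (0,1)
step 1: (21, 1)  from 1·(20,1) + (1,0)
step 2: (41, 2)  from 1·(21,1) + (20,1)
step 3: (62, 3)  from 1·(41,2) + (21,1)
(x₁, y₁) = (62, 3);  62² − 427·3² = 1 ✓

62 3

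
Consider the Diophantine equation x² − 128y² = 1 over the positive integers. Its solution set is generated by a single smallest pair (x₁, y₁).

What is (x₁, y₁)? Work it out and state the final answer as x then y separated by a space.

d=128: √d = [11; 3,5,3,22] (ℓ=4, even), read p_3/q_3
i=0: a=11 ⇒ p=11, q=1
…
i=2: a=5 ⇒ p=181, q=16
i=3: a=3 ⇒ p=577, q=51
→ (577, 51).  Check: 577²=332929, 128·51²=332928, difference 1.

577 51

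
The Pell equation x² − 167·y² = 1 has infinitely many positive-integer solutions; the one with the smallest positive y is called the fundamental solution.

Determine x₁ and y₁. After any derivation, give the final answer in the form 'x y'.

√167 = [12; 1,11,1,24, …], period ℓ=4 (even) → k=3
step 0: (12, 1)  from 12·(1,0) + (0,1)
…
step 2: (155, 12)  from 11·(13,1) + (12,1)
step 3: (168, 13)  from 1·(155,12) + (13,1)
→ (168, 13).  Check: 168²=28224, 167·13²=28223, difference 1.

168 13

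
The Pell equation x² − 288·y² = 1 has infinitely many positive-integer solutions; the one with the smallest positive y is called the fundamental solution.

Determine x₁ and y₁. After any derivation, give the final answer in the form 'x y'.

√288 = [16; 1,32, …], period ℓ=2 (even) → k=1
i=0: a=16 ⇒ p=16, q=1
i=1: a=1 ⇒ p=17, q=1
(x₁, y₁) = (17, 1);  17² − 288·1² = 1 ✓

17 1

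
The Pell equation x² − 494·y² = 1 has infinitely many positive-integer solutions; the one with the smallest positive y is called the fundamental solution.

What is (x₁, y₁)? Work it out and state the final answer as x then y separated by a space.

d=494: √d = [22; 4,2,2,1,2,1,2,2,4,44] (ℓ=10, even), read p_9/q_9
step 0: (22, 1)  from 22·(1,0) + (0,1)
…
step 6: (2556, 115)  from 1·(1867,84) + (689,31)
…
step 8: (16514, 743)  from 2·(6979,314) + (2556,115)
step 9: (73035, 3286)  from 4·(16514,743) + (6979,314)
fundamental: x₁=73035, y₁=3286  (since 5334111225 − 494·10797796 = 1)

73035 3286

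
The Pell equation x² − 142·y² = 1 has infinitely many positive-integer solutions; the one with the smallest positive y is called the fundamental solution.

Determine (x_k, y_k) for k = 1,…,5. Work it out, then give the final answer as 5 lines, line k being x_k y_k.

143 12
40897 3432
11696399 981540
3345129217 280717008
956695259663 80284082748

√142 → a₀=11, period (1,10,1,22); ℓ=4 even so k=3
i=0: a=11 ⇒ p=11, q=1
i=1: a=1 ⇒ p=12, q=1
i=2: a=10 ⇒ p=131, q=11
i=3: a=1 ⇒ p=143, q=12
fundamental: x₁=143, y₁=12  (since 20449 − 142·144 = 1)
(x_2, y_2) = (143·143 + 142·12·12, 143·12 + 12·143) = (40897, 3432)
(x_3, y_3) = (143·40897 + 142·12·3432, 143·3432 + 12·40897) = (11696399, 981540)
(x_4, y_4) = (143·11696399 + 142·12·981540, 143·981540 + 12·11696399) = (3345129217, 280717008)
(x_5, y_5) = (143·3345129217 + 142·12·280717008, 143·280717008 + 12·3345129217) = (956695259663, 80284082748)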